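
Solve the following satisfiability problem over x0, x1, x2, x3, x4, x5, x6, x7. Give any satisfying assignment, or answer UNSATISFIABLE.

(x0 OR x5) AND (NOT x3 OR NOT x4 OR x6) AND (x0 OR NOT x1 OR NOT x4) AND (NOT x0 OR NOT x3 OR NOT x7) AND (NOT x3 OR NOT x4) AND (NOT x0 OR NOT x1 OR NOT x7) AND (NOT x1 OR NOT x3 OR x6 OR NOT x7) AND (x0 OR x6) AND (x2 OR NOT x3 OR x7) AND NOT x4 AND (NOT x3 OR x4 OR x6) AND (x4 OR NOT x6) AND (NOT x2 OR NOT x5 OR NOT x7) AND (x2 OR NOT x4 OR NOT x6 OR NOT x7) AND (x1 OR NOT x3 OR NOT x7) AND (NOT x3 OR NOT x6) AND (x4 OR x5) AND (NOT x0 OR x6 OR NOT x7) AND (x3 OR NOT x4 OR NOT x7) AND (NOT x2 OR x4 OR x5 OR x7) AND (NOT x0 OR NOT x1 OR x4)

x0=T, x1=F, x2=T, x3=F, x4=F, x5=T, x6=F, x7=F

Unit clause (NOT x4) forces x4 = False.
In (x4 OR NOT x6) only NOT x6 is left, so x6 = False.
In (x4 OR x5) only x5 is left, so x5 = True.
In (x0 OR x6) only x0 is left, so x0 = True.
In (NOT x3 OR x4 OR x6) only NOT x3 is left, so x3 = False.
In (NOT x0 OR x6 OR NOT x7) only NOT x7 is left, so x7 = False.
In (NOT x0 OR NOT x1 OR x4) only NOT x1 is left, so x1 = False.
Set x2 = True.
All clauses satisfied.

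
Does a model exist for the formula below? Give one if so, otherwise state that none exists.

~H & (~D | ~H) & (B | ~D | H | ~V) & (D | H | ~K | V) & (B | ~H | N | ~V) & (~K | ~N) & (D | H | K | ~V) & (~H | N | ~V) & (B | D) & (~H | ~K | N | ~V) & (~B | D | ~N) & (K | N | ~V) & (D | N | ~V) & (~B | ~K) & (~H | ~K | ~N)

Unit clause (~H) forces H = False.
Set B = False.
  then (B | D) forces D = True.
  then (B | ~D | H | ~V) forces V = False.
Set N = False.
Set K = False.
All clauses satisfied.

B=F, H=F, V=F, N=F, K=F, D=T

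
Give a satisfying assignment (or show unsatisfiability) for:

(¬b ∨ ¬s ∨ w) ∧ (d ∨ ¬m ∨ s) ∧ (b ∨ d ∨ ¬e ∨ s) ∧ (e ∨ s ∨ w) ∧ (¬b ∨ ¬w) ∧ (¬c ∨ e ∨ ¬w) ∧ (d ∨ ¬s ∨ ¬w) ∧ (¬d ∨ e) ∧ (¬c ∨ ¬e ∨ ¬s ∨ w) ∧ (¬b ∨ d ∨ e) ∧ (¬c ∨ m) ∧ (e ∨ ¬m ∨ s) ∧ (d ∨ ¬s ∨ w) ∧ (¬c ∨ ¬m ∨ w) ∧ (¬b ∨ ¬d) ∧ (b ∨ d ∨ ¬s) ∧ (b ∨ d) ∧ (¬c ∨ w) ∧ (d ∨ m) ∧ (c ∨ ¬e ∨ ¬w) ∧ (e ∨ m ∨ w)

e = True, m = True, b = False, d = True, s = False, c = True, w = True

Try e = False:
  (¬d ∨ e) forces d = False.
  (¬b ∨ d ∨ e) forces b = False.
  clause (b ∨ d) is falsified — backtrack.
So e = True.
Set m = True.
Try b = True:
  (¬b ∨ ¬w) forces w = False.
  (¬b ∨ ¬s ∨ w) forces s = False.
  (d ∨ ¬m ∨ s) forces d = True.
  clause (¬b ∨ ¬d) is falsified — backtrack.
So b = False.
  then (b ∨ d) forces d = True.
Set s = False.
Set c = True.
  then (¬c ∨ ¬m ∨ w) forces w = True.
All clauses satisfied.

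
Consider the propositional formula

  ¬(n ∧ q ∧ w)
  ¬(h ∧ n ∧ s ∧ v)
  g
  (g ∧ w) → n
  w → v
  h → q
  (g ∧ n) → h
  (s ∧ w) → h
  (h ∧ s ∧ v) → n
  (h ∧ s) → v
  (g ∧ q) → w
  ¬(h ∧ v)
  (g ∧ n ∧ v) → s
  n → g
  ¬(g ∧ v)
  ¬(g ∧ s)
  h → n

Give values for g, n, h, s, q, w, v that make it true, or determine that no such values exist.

g = True, n = False, h = False, s = False, q = False, w = False, v = False

Unit clause (g) forces g = True.
In (¬g ∨ ¬s) only ¬s is left, so s = False.
In (¬g ∨ ¬v) only ¬v is left, so v = False.
In (v ∨ ¬w) only ¬w is left, so w = False.
In (¬g ∨ ¬q ∨ w) only ¬q is left, so q = False.
In (¬h ∨ q) only ¬h is left, so h = False.
In (¬g ∨ h ∨ ¬n) only ¬n is left, so n = False.
All clauses satisfied.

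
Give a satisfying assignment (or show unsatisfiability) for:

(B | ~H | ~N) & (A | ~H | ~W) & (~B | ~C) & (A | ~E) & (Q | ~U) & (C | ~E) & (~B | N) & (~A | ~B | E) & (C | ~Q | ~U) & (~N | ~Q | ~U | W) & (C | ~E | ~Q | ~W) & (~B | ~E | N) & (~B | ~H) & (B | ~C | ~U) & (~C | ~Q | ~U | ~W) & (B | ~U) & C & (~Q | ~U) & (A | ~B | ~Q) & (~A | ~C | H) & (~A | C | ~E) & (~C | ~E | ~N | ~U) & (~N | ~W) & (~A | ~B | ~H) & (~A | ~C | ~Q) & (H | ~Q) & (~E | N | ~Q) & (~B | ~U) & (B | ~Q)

Unit clause (C) forces C = True.
In (~B | ~C) only ~B is left, so B = False.
In (B | ~C | ~U) only ~U is left, so U = False.
In (B | ~Q) only ~Q is left, so Q = False.
Set A = False.
  then (A | ~E) forces E = False.
Set W = False.
Set N = False.
Set H = False.
All clauses satisfied.

A=F, U=F, W=F, C=T, B=F, Q=F, N=F, H=F, E=F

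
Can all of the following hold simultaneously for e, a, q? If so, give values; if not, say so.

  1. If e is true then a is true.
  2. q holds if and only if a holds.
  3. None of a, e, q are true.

e=F, a=F, q=F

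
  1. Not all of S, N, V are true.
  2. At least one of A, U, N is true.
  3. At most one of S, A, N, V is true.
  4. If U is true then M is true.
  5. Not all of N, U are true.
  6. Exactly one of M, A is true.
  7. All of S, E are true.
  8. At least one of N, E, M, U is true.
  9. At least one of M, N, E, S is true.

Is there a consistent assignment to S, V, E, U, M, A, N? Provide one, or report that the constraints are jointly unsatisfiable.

S = True, V = False, E = True, U = True, M = True, A = False, N = False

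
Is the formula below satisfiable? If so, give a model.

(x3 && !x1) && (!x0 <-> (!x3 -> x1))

x0 = False; x1 = False; x3 = True

  x3 && !x1 = True
    !x1 = True
  !x0 <-> (!x3 -> x1) = True
    !x0 = True
    !x3 -> x1 = True
      !x3 = False
Both conjuncts True, so the formula holds.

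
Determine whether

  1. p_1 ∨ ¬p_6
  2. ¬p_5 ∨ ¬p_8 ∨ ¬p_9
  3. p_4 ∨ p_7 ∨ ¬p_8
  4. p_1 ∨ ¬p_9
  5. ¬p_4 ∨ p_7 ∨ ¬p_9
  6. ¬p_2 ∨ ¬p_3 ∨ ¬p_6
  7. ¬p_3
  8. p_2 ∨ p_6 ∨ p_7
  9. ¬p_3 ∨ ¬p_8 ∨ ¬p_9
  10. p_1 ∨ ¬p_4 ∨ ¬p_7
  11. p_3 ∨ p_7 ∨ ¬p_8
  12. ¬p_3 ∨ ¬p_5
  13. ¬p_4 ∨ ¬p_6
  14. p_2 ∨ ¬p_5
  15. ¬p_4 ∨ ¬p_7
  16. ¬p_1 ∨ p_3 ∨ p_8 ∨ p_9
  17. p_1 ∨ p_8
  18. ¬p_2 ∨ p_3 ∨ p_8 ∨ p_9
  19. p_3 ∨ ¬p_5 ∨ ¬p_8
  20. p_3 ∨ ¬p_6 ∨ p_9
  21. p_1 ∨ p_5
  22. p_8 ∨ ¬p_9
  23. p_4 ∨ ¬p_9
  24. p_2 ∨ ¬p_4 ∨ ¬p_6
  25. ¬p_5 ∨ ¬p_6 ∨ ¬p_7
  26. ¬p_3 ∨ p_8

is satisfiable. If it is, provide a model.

p_1: True; p_2: True; p_3: False; p_4: False; p_5: False; p_6: False; p_7: True; p_8: True; p_9: False

Unit clause (¬p_3) forces p_3 = False.
Set p_1 = True.
Set p_2 = True.
Try p_4 = True:
  (¬p_4 ∨ ¬p_6) forces p_6 = False.
  (¬p_4 ∨ ¬p_7) forces p_7 = False.
  (¬p_4 ∨ p_7 ∨ ¬p_9) forces p_9 = False.
  (p_3 ∨ p_7 ∨ ¬p_8) forces p_8 = False.
  clause (¬p_1 ∨ p_3 ∨ p_8 ∨ p_9) is falsified — backtrack.
So p_4 = False.
  then (p_4 ∨ ¬p_9) forces p_9 = False.
  then (¬p_1 ∨ p_3 ∨ p_8 ∨ p_9) forces p_8 = True.
  then (p_3 ∨ ¬p_5 ∨ ¬p_8) forces p_5 = False.
  then (p_3 ∨ ¬p_6 ∨ p_9) forces p_6 = False.
  then (p_4 ∨ p_7 ∨ ¬p_8) forces p_7 = True.
All clauses satisfied.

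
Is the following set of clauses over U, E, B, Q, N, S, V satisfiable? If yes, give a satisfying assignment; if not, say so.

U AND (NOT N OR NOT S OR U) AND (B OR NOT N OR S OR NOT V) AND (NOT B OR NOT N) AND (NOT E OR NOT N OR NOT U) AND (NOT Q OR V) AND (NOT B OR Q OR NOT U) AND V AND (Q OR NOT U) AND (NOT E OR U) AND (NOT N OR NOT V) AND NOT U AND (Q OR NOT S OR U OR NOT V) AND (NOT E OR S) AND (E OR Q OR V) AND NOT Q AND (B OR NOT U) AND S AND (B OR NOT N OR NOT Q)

Unsatisfiable — no assignment works.

Case U = True:
  Clause (NOT U) is falsified — contradiction.
Case U = False:
  Clause (U) is falsified — contradiction.
Both cases fail, so the formula is unsatisfiable.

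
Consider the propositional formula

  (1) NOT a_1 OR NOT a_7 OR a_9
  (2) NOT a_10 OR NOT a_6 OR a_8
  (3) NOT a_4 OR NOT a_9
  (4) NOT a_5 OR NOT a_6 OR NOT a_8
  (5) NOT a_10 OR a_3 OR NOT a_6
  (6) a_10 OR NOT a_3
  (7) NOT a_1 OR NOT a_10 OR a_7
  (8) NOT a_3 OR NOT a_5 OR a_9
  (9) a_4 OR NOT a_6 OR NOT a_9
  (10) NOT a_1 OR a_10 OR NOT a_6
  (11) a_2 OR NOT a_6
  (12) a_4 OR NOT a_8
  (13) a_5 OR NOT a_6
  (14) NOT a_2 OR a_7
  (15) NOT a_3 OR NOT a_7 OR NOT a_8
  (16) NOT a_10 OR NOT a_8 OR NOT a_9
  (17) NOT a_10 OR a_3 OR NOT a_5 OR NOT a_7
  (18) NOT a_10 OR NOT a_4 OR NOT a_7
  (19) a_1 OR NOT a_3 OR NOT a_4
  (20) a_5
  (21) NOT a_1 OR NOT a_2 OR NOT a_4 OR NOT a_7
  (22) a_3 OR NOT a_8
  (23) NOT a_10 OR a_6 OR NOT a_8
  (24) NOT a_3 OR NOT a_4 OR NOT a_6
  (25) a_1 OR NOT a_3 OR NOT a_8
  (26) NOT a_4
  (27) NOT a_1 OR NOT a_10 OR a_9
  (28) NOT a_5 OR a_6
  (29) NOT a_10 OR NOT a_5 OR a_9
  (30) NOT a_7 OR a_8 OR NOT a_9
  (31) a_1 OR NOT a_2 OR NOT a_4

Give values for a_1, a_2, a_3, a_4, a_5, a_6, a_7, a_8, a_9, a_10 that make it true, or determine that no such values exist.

Unit clause (a_5) forces a_5 = True.
Unit clause (NOT a_4) forces a_4 = False.
In (NOT a_5 OR a_6) only a_6 is left, so a_6 = True.
In (NOT a_5 OR NOT a_6 OR NOT a_8) only NOT a_8 is left, so a_8 = False.
In (a_4 OR NOT a_6 OR NOT a_9) only NOT a_9 is left, so a_9 = False.
In (a_2 OR NOT a_6) only a_2 is left, so a_2 = True.
In (NOT a_2 OR a_7) only a_7 is left, so a_7 = True.
In (NOT a_10 OR NOT a_5 OR a_9) only NOT a_10 is left, so a_10 = False.
In (NOT a_1 OR NOT a_7 OR a_9) only NOT a_1 is left, so a_1 = False.
In (a_10 OR NOT a_3) only NOT a_3 is left, so a_3 = False.
All clauses satisfied.

a_1 = False, a_2 = True, a_3 = False, a_4 = False, a_5 = True, a_6 = True, a_7 = True, a_8 = False, a_9 = False, a_10 = False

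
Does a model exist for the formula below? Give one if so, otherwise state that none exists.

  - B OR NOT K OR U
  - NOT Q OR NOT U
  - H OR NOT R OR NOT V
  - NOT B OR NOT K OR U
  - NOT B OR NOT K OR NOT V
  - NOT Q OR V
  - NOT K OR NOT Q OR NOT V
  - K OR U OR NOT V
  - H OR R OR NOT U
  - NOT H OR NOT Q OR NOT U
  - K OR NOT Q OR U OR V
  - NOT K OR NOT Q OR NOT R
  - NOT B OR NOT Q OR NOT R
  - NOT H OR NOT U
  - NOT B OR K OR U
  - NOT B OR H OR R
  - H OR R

Try Q = True:
  (NOT Q OR NOT U) forces U = False.
  (NOT Q OR V) forces V = True.
  (NOT K OR NOT Q OR NOT V) forces K = False.
  clause (K OR U OR NOT V) is falsified — backtrack.
So Q = False.
Set U = True.
  then (NOT H OR NOT U) forces H = False.
  then (H OR R) forces R = True.
  then (H OR NOT R OR NOT V) forces V = False.
Set B = True.
Set K = False.
All clauses satisfied.

Q=F; U=T; H=F; B=T; V=F; K=F; R=T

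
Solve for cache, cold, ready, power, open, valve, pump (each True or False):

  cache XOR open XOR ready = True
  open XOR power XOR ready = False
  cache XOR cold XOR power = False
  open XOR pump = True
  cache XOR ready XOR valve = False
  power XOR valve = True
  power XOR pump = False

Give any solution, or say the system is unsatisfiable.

Unsatisfiable — no assignment works.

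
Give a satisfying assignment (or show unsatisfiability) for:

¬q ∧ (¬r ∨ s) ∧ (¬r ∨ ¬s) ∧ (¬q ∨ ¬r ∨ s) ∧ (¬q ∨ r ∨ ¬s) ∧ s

s = True; q = False; r = False

Unit clause (¬q) forces q = False.
Unit clause (s) forces s = True.
In (¬r ∨ ¬s) only ¬r is left, so r = False.
Check each clause:
  (¬q): ¬q holds.
  (¬r ∨ s): ¬r holds.
  (¬r ∨ ¬s): ¬r holds.
  (¬q ∨ ¬r ∨ s): ¬q holds.
  (¬q ∨ r ∨ ¬s): ¬q holds.
  (s): s holds.
All clauses satisfied.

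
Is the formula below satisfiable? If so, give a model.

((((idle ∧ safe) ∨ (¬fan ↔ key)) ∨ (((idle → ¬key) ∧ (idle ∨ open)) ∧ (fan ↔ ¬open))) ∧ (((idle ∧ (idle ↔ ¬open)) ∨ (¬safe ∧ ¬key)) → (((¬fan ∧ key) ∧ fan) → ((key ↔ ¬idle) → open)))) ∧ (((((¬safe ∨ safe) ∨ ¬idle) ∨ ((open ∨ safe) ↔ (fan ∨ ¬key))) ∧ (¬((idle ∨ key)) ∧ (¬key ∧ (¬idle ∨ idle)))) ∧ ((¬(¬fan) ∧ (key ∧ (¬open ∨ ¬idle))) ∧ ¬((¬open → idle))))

Case key = True: the conjunct ¬((idle ∨ key)) becomes ¬((idle ∨ True)) = False.
Case key = False: the conjunct key is False.
Both cases fail — unsatisfiable.

Unsatisfiable — no assignment works.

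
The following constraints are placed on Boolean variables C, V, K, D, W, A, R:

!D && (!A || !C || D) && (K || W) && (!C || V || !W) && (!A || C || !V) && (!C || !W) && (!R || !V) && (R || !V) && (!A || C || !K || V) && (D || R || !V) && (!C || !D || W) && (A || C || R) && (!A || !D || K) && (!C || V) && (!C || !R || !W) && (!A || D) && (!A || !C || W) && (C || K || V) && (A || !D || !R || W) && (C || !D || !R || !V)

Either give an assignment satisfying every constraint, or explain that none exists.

Unit clause (!D) forces D = False.
In (!A || D) only !A is left, so A = False.
Try C = True:
  (!C || !W) forces W = False.
  (K || W) forces K = True.
  (!C || V) forces V = True.
  (!R || !V) forces R = False.
  clause (R || !V) is falsified — backtrack.
So C = False.
  then (A || C || R) forces R = True.
  then (!R || !V) forces V = False.
  then (C || K || V) forces K = True.
Set W = False.
All clauses satisfied.

C: False, V: False, K: True, D: False, W: False, A: False, R: True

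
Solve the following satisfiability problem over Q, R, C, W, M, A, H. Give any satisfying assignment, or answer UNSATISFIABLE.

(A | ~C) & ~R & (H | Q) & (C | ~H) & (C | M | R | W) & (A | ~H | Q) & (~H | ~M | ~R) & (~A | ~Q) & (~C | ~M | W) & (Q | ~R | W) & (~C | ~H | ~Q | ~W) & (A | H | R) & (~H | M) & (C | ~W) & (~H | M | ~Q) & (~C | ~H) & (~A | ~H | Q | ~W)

The formula is unsatisfiable.

Case H = True:
  (~R) forces R = False.
  (C | ~H) forces C = True.
  Clause (~C | ~H) is falsified — contradiction.
Case H = False:
  (~R) forces R = False.
  (H | Q) forces Q = True.
  (~A | ~Q) forces A = False.
  Clause (A | H | R) is falsified — contradiction.
Both cases fail, so the formula is unsatisfiable.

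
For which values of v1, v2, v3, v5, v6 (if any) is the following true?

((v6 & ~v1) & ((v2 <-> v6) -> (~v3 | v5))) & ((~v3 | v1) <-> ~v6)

v1 = False; v2 = False; v3 = True; v5 = False; v6 = True

  (v6 & ~v1) & ((v2 <-> v6) -> (~v3 | v5)) = True
    v6 & ~v1 = True
      ~v1 = True
    (v2 <-> v6) -> (~v3 | v5) = True
      v2 <-> v6 = False
      ~v3 | v5 = False
        ~v3 = False
  (~v3 | v1) <-> ~v6 = True
    ~v3 | v1 = False
      ~v3 = False
    ~v6 = False
Both conjuncts True, so the formula holds.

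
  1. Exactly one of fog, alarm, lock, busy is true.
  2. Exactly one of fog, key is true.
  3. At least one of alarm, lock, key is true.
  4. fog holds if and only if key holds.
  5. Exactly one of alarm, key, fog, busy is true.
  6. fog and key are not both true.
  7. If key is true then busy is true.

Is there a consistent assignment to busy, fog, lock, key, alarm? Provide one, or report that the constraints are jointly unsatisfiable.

Case key = True:
  (2) with key=T forces fog = False.
  Constraint (4) is violated (fog=F, key=T) — contradiction.
Case key = False:
  (2) with key=F forces fog = True.
  Constraint (4) is violated (fog=T, key=F) — contradiction.
Both cases fail — unsatisfiable.

The formula is unsatisfiable.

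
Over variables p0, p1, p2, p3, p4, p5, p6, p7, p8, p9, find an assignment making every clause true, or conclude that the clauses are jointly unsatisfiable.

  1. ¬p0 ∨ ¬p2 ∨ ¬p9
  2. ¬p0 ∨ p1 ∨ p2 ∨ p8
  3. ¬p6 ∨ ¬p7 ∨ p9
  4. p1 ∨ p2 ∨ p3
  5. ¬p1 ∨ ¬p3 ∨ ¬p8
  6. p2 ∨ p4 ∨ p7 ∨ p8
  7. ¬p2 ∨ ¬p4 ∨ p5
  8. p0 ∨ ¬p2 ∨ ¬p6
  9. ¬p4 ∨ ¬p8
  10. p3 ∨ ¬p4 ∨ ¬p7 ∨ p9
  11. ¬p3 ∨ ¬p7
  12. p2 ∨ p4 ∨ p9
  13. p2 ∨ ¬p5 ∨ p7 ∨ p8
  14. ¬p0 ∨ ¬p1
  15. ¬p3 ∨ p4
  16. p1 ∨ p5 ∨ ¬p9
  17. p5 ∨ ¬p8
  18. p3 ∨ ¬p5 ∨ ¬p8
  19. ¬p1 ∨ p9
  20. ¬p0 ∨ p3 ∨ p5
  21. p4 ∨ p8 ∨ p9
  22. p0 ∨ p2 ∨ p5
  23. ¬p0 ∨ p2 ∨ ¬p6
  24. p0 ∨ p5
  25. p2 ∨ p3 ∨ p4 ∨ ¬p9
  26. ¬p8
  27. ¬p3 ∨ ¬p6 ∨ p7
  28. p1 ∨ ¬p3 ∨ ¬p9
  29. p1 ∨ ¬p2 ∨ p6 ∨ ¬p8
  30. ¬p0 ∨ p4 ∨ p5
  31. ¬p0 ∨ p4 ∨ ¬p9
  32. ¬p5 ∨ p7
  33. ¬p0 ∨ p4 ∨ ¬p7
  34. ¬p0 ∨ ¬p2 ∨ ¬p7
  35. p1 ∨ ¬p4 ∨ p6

Unit clause (¬p8) forces p8 = False.
Set p0 = False.
  then (p0 ∨ p5) forces p5 = True.
  then (¬p5 ∨ p7) forces p7 = True.
  then (¬p3 ∨ ¬p7) forces p3 = False.
Set p1 = True.
  then (¬p1 ∨ p9) forces p9 = True.
Set p2 = True.
  then (p0 ∨ ¬p2 ∨ ¬p6) forces p6 = False.
Set p4 = True.
All clauses satisfied.

p0=F, p1=T, p2=T, p3=F, p4=T, p5=T, p6=F, p7=T, p8=F, p9=T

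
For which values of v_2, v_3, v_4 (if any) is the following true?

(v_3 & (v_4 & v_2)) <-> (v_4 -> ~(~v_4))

v_2: True, v_3: True, v_4: True

  (v_3 & (v_4 & v_2)) <-> (v_4 -> ~(~v_4)) = True
    v_3 & (v_4 & v_2) = True
      v_4 & v_2 = True
    v_4 -> ~(~v_4) = True
      ~(~v_4) = True
        ~v_4 = False
The formula evaluates to True.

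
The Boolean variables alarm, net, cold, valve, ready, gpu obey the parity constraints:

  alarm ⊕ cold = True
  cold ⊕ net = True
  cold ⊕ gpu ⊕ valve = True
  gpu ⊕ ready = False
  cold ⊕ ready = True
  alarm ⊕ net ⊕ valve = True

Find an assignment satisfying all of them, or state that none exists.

Unsatisfiable — no assignment works.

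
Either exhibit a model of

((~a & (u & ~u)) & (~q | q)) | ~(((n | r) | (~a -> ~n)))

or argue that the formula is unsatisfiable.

Case a = True: the formula becomes (False & (~q | q)) | ~True = False.
Case a = False: the formula simplifies to ((u & ~u) & (~q | q)) | ~(((n | r) | ~n)).
  u = True: simplifies to ~(((n | r) | ~n)).
    n = True: this becomes ~((True | False)) = False.
    n = False: this becomes ~((r | True)) = False.
  u = False: simplifies to ~(((n | r) | ~n)).
    n = True: this becomes ~((True | False)) = False.
    n = False: this becomes ~((r | True)) = False.
Both cases fail — unsatisfiable.

The formula is unsatisfiable.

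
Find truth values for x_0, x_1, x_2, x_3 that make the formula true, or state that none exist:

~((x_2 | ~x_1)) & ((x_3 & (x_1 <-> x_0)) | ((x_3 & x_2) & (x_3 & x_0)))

x_0 = True, x_1 = True, x_2 = False, x_3 = True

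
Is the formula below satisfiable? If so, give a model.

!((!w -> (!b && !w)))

w: False, b: True

  !((!w -> (!b && !w))) = True
    !w -> (!b && !w) = False
      !w = True
      !b && !w = False
        !b = False
        !w = True
The formula evaluates to True.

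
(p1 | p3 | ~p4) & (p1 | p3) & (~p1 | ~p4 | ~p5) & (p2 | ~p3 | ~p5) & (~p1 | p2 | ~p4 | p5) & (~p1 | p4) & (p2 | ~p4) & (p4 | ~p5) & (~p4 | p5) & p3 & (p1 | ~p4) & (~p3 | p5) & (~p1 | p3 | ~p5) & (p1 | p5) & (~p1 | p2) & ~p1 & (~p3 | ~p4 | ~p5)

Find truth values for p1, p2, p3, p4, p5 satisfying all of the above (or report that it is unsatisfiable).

Unsatisfiable — no assignment works.

Case p1 = True:
  Clause (~p1) is falsified — contradiction.
Case p1 = False:
  (p1 | p3) forces p3 = True.
  (p1 | ~p4) forces p4 = False.
  (p4 | ~p5) forces p5 = False.
  Clause (~p3 | p5) is falsified — contradiction.
Both cases fail, so the formula is unsatisfiable.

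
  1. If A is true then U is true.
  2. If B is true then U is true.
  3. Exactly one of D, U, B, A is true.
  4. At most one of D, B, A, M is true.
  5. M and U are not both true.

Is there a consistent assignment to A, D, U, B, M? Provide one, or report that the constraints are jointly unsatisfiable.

A: False; D: True; U: False; B: False; M: False

  (1) A=F ⇒ U: vacuous ✓
  (2) B=F ⇒ U: vacuous ✓
  (3) {D, U, B, A}: 1 true — exactly one ✓
  (4) {D, B, A, M}: 1 true — at most one ✓
  (5) M=F, U=F — not both ✓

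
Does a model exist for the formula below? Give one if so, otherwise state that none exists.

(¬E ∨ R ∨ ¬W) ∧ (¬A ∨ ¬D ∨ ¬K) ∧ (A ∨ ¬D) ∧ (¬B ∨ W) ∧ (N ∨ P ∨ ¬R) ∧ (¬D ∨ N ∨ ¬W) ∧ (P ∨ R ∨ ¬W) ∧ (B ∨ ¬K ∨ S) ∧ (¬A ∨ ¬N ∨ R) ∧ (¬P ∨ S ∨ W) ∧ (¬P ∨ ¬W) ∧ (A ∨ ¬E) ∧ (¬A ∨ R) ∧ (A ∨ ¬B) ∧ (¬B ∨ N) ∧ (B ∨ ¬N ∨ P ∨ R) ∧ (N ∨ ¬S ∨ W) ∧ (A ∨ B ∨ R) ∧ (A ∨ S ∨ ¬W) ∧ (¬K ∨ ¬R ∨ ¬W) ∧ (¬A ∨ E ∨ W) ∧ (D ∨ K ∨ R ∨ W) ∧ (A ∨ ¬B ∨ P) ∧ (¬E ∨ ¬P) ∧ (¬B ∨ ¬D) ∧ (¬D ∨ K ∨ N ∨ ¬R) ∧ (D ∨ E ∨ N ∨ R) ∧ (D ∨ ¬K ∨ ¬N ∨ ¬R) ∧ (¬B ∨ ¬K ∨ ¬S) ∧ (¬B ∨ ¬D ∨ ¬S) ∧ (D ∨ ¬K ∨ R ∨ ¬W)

S = False, A = True, K = False, R = True, E = False, D = False, B = True, W = True, N = True, P = False

Set S = False.
Set A = True.
  then (¬A ∨ R) forces R = True.
Try K = True:
  (¬A ∨ ¬D ∨ ¬K) forces D = False.
  (B ∨ ¬K ∨ S) forces B = True.
  (¬B ∨ W) forces W = True.
  clause (¬K ∨ ¬R ∨ ¬W) is falsified — backtrack.
So K = False.
Set E = False.
  then (¬A ∨ E ∨ W) forces W = True.
  then (¬P ∨ ¬W) forces P = False.
  then (N ∨ P ∨ ¬R) forces N = True.
Set D = False.
Set B = True.
All clauses satisfied.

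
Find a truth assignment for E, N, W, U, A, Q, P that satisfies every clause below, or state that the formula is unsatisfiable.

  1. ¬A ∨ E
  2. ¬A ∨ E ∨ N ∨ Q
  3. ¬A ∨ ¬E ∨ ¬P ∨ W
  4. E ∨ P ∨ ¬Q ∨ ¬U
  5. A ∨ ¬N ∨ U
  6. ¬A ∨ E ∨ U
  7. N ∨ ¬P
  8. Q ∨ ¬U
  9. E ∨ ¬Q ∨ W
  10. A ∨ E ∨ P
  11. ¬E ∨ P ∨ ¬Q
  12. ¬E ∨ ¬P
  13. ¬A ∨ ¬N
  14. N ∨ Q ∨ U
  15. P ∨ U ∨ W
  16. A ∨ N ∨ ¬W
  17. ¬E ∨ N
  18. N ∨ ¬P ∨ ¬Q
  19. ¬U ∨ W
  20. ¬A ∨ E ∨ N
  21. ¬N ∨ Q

E: False, N: True, W: True, U: True, A: False, Q: True, P: True

Try E = True:
  (¬E ∨ ¬P) forces P = False.
  (¬E ∨ P ∨ ¬Q) forces Q = False.
  (Q ∨ ¬U) forces U = False.
  (N ∨ Q ∨ U) forces N = True.
  clause (¬N ∨ Q) is falsified — backtrack.
So E = False.
  then (¬A ∨ E) forces A = False.
  then (A ∨ E ∨ P) forces P = True.
  then (N ∨ ¬P) forces N = True.
  then (¬N ∨ Q) forces Q = True.
  then (A ∨ ¬N ∨ U) forces U = True.
  then (E ∨ ¬Q ∨ W) forces W = True.
All clauses satisfied.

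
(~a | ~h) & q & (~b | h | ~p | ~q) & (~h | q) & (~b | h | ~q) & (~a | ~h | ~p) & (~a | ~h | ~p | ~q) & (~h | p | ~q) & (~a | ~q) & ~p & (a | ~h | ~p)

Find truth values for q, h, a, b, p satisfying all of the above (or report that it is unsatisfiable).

q = True; h = False; a = False; b = False; p = False

Unit clause (q) forces q = True.
In (~a | ~q) only ~a is left, so a = False.
Unit clause (~p) forces p = False.
In (~h | p | ~q) only ~h is left, so h = False.
In (~b | h | ~q) only ~b is left, so b = False.
All clauses satisfied.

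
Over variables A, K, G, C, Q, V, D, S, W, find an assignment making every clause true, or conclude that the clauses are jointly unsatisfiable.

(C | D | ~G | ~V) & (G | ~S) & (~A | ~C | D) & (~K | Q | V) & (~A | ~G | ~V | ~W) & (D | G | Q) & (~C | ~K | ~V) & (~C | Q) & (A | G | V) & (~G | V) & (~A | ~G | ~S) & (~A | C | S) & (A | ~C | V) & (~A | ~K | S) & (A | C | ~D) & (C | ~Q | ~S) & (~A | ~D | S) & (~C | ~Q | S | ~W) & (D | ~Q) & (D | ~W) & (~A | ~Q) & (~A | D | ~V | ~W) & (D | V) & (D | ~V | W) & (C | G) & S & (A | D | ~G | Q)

A=F; K=F; G=T; C=T; Q=T; V=T; D=T; S=T; W=F

Unit clause (S) forces S = True.
In (G | ~S) only G is left, so G = True.
In (~G | V) only V is left, so V = True.
In (~A | ~G | ~S) only ~A is left, so A = False.
Try K = True:
  (~C | ~K | ~V) forces C = False.
  (C | D | ~G | ~V) forces D = True.
  clause (A | C | ~D) is falsified — backtrack.
So K = False.
Set C = True.
  then (~C | Q) forces Q = True.
  then (D | ~Q) forces D = True.
Set W = False.
All clauses satisfied.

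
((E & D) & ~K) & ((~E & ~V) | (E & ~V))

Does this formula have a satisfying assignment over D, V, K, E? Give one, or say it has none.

D: True, V: False, K: False, E: True

  (E & D) & ~K = True
    E & D = True
    ~K = True
  (~E & ~V) | (E & ~V) = True
    ~E & ~V = False
      ~E = False
      ~V = True
    E & ~V = True
      ~V = True
Both conjuncts True, so the formula holds.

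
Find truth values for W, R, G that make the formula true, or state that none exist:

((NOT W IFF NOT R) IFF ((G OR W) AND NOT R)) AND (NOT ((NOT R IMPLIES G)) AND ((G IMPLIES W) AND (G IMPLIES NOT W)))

UNSATISFIABLE

Case G = True: the conjunct NOT ((NOT R IMPLIES G)) becomes NOT ((NOT R IMPLIES True)) = False.
Case G = False: the formula simplifies to ((NOT W IFF NOT R) IFF (W AND NOT R)) AND NOT R.
  R = True: the conjunct NOT R is False.
  R = False: simplifies to NOT W IFF W.
    W = True: this becomes NOT True IFF True = False.
    W = False: this becomes NOT False IFF False = False.
Both cases fail — unsatisfiable.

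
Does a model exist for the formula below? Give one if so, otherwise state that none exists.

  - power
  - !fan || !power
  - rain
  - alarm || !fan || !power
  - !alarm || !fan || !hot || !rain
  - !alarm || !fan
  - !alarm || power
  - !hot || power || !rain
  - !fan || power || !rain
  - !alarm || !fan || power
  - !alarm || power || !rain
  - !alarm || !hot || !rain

Unit clause (power) forces power = True.
In (!fan || !power) only !fan is left, so fan = False.
Unit clause (rain) forces rain = True.
Set hot = False.
Set alarm = True.
All clauses satisfied.

power: True, rain: True, hot: False, alarm: True, fan: False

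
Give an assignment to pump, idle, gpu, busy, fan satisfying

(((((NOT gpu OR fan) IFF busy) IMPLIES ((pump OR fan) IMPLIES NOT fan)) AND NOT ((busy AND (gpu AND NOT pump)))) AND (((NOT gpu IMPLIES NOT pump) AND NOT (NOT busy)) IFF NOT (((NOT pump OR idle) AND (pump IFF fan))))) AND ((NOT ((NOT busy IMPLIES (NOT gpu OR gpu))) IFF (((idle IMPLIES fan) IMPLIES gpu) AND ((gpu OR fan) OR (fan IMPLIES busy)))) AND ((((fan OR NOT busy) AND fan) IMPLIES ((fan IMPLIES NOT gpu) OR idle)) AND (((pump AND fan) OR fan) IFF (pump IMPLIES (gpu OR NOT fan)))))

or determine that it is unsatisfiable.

Case gpu = True: the conjunct NOT ((NOT busy IMPLIES (NOT gpu OR gpu))) IFF (((idle IMPLIES fan) IMPLIES gpu) AND ((gpu OR fan) OR (fan IMPLIES busy))) becomes NOT True IFF (True AND True) = False.
Case gpu = False: the formula simplifies to ((busy IMPLIES ((pump OR fan) IMPLIES NOT fan)) AND ((NOT pump AND NOT (NOT busy)) IFF NOT (((NOT pump OR idle) AND (pump IFF fan))))) AND (NOT ((NOT ((idle IMPLIES fan)) AND (fan OR (fan IMPLIES busy)))) AND (((pump AND fan) OR fan) IFF (pump IMPLIES NOT fan))).
  fan = True: simplifies to (NOT busy AND ((NOT pump AND NOT (NOT busy)) IFF NOT (((NOT pump OR idle) AND pump)))) AND NOT pump.
    pump = True: the conjunct NOT pump is False.
    pump = False: simplifies to NOT busy AND NOT (NOT busy).
      busy = True: the conjunct NOT busy is False.
      busy = False: the conjunct NOT (NOT busy) becomes NOT (NOT False) = False.
  fan = False: the conjunct ((pump AND fan) OR fan) IFF (pump IMPLIES NOT fan) becomes (False OR False) IFF (pump IMPLIES True) = False.
Both cases fail — unsatisfiable.

Unsatisfiable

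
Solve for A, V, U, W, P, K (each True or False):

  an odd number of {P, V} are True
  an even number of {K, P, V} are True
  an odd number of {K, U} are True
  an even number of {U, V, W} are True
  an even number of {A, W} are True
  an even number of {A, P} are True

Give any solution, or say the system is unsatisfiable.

The formula is unsatisfiable.

Adding constraints 2, 3, 4, 5, 6 mod 2: every variable appears an even number of times on the left, so the left side is 0.
But the right sides sum to 1 (mod 2). 0 ≠ 1 — the system is inconsistent.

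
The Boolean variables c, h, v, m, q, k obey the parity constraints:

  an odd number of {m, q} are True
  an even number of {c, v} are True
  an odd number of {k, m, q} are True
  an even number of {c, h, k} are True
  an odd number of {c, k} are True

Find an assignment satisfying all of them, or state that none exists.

c=T, h=T, v=T, m=T, q=F, k=F

{m, q}: 1 true → odd ✓
{c, v}: 2 true → even ✓
{k, m, q}: 1 true → odd ✓
{c, h, k}: 2 true → even ✓
{c, k}: 1 true → odd ✓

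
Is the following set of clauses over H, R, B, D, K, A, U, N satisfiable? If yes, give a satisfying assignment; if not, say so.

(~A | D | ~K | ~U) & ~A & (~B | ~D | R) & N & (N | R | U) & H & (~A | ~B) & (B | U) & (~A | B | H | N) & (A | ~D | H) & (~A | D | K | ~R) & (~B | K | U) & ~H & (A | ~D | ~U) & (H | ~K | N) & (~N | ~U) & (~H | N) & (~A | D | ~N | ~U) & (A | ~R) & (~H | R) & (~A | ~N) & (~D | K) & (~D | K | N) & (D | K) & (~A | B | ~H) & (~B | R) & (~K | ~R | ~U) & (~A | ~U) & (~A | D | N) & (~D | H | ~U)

UNSATISFIABLE

Case H = True:
  Clause (~H) is falsified — contradiction.
Case H = False:
  Clause (H) is falsified — contradiction.
Both cases fail, so the formula is unsatisfiable.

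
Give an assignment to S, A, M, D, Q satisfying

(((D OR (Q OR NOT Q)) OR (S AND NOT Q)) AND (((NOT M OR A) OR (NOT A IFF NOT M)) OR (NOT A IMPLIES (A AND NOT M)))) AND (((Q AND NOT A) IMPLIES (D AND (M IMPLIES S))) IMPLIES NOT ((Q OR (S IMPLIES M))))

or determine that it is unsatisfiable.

S = True, A = True, M = False, D = True, Q = False

  ((D OR (Q OR NOT Q)) OR (S AND NOT Q)) AND (((NOT M OR A) OR (NOT A IFF NOT M)) OR (NOT A IMPLIES (A AND NOT M))) = True
    (D OR (Q OR NOT Q)) OR (S AND NOT Q) = True
      D OR (Q OR NOT Q) = True
        Q OR NOT Q = True
          NOT Q = True
      S AND NOT Q = True
        NOT Q = True
    ((NOT M OR A) OR (NOT A IFF NOT M)) OR (NOT A IMPLIES (A AND NOT M)) = True
      (NOT M OR A) OR (NOT A IFF NOT M) = True
        NOT M OR A = True
          NOT M = True
        NOT A IFF NOT M = False
          NOT A = False
          NOT M = True
      NOT A IMPLIES (A AND NOT M) = True
        NOT A = False
        A AND NOT M = True
          NOT M = True
  ((Q AND NOT A) IMPLIES (D AND (M IMPLIES S))) IMPLIES NOT ((Q OR (S IMPLIES M))) = True
    (Q AND NOT A) IMPLIES (D AND (M IMPLIES S)) = True
      Q AND NOT A = False
        NOT A = False
      D AND (M IMPLIES S) = True
        M IMPLIES S = True
    NOT ((Q OR (S IMPLIES M))) = True
      Q OR (S IMPLIES M) = False
        S IMPLIES M = False
Both conjuncts True, so the formula holds.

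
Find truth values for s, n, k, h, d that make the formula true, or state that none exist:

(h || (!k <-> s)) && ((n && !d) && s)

s: True; n: True; k: False; h: False; d: False

  h || (!k <-> s) = True
    !k <-> s = True
      !k = True
  (n && !d) && s = True
    n && !d = True
      !d = True
Both conjuncts True, so the formula holds.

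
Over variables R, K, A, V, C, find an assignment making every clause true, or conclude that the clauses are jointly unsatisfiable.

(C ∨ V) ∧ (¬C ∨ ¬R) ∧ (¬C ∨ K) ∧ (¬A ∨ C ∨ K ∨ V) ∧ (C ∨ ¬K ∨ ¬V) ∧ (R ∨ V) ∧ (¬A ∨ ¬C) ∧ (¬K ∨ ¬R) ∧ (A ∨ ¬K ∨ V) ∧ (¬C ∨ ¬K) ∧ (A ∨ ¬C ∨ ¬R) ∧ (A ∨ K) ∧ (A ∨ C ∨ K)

Set R = True.
  then (¬C ∨ ¬R) forces C = False.
  then (¬K ∨ ¬R) forces K = False.
  then (A ∨ K) forces A = True.
  then (C ∨ V) forces V = True.
All clauses satisfied.

R=T; K=F; A=T; V=T; C=F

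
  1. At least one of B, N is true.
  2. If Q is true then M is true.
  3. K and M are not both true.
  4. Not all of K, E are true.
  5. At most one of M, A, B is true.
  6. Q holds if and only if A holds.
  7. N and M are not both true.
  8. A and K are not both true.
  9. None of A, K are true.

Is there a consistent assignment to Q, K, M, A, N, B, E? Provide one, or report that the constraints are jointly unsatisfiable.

Q = False; K = False; M = False; A = False; N = False; B = True; E = False

  (1) {B, N}: 1 true — at least one ✓
  (2) Q=F ⇒ M: vacuous ✓
  (3) K=F, M=F — not both ✓
  (4) {K, E}: 0/2 true — not all ✓
  (5) {M, A, B}: 1 true — at most one ✓
  (6) Q=F, A=F — same ✓
  (7) N=F, M=F — not both ✓
  (8) A=F, K=F — not both ✓
  (9) {A, K}: 0 true — none ✓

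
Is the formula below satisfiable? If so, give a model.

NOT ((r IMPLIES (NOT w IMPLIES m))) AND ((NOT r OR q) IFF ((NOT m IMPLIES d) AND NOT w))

m: False, r: True, d: True, w: False, q: True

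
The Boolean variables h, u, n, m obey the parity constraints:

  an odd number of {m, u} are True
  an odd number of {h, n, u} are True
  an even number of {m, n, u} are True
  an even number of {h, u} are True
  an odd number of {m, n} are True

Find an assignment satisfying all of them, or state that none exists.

h = True, u = True, n = True, m = False

{m, u}: 1 true → odd ✓
{h, n, u}: 3 true → odd ✓
{m, n, u}: 2 true → even ✓
{h, u}: 2 true → even ✓
{m, n}: 1 true → odd ✓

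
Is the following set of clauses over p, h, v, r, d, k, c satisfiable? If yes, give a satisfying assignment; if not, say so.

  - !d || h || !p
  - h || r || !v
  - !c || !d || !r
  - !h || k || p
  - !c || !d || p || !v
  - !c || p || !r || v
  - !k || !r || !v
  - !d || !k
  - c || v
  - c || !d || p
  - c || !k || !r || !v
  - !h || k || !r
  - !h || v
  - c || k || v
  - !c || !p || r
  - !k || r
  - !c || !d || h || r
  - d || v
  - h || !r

p: True, h: True, v: True, r: False, d: True, k: False, c: False

Set p = True.
Try h = False:
  (!d || h || !p) forces d = False.
  (d || v) forces v = True.
  (h || r || !v) forces r = True.
  clause (h || !r) is falsified — backtrack.
So h = True.
  then (!h || v) forces v = True.
Set r = False.
  then (!c || !p || r) forces c = False.
  then (!k || r) forces k = False.
Set d = True.
All clauses satisfied.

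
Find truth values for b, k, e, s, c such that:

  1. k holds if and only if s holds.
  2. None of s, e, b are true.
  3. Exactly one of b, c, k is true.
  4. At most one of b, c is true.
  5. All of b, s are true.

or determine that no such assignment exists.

UNSATISFIABLE

Case b = True:
  Constraint (2) is violated (b=T) — contradiction.
Case b = False:
  Constraint (5) is violated (b=F) — contradiction.
Both cases fail — unsatisfiable.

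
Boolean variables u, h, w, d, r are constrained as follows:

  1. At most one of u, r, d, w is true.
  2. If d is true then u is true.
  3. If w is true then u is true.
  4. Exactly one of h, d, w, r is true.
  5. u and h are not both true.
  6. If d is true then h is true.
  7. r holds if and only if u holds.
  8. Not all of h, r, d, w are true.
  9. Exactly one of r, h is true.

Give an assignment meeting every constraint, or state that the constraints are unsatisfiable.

u = False, h = True, w = False, d = False, r = False

  (1) {u, r, d, w}: 0 true — at most one ✓
  (2) d=F ⇒ u: vacuous ✓
  (3) w=F ⇒ u: vacuous ✓
  (4) {h, d, w, r}: 1 true — exactly one ✓
  (5) u=F, h=T — not both ✓
  (6) d=F ⇒ h: vacuous ✓
  (7) r=F, u=F — same ✓
  (8) {h, r, d, w}: 1/4 true — not all ✓
  (9) {r, h}: 1 true — exactly one ✓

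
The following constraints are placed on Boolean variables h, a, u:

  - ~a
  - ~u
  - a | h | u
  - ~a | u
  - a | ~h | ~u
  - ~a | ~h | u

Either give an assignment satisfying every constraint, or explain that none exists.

Unit clause (~a) forces a = False.
Unit clause (~u) forces u = False.
In (a | h | u) only h is left, so h = True.
Check each clause:
  (~a): ~a holds.
  (~u): ~u holds.
  (a | h | u): h holds.
  (~a | u): ~a holds.
  (a | ~h | ~u): ~u holds.
  (~a | ~h | u): ~a holds.
All clauses satisfied.

h: True; a: False; u: False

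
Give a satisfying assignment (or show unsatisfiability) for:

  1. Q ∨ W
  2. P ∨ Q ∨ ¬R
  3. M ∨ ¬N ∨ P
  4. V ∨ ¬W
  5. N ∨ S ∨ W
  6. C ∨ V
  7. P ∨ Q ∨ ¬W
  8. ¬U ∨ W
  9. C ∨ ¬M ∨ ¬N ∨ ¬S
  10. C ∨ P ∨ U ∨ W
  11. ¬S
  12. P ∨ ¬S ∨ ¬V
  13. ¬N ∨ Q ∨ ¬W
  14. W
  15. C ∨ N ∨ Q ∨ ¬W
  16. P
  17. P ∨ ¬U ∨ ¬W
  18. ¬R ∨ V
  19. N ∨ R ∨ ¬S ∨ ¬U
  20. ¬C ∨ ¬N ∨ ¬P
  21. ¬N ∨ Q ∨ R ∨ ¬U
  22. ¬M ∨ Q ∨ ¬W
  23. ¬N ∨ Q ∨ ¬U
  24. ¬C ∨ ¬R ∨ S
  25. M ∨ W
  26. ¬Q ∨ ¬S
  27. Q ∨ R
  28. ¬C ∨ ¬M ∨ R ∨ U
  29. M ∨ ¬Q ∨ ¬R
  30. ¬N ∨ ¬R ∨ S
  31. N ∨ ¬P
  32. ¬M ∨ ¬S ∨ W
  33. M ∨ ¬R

P=T; U=T; M=F; V=T; C=F; N=T; S=F; Q=T; W=T; R=F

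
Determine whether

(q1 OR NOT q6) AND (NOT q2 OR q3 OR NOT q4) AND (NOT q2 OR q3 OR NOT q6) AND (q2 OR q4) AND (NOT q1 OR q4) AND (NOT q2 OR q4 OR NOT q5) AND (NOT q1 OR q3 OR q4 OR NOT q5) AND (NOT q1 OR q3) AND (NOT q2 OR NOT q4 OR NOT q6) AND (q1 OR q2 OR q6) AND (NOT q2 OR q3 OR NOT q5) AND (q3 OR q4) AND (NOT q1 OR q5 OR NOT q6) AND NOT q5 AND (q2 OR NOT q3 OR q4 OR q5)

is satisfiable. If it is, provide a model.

q1 = True, q2 = True, q3 = True, q4 = True, q5 = False, q6 = False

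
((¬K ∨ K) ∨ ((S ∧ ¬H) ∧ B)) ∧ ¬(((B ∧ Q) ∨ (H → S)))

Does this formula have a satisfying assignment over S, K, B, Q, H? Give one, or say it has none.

S = False, K = True, B = True, Q = False, H = True

  (¬K ∨ K) ∨ ((S ∧ ¬H) ∧ B) = True
    ¬K ∨ K = True
      ¬K = False
    (S ∧ ¬H) ∧ B = False
      S ∧ ¬H = False
        ¬H = False
  ¬(((B ∧ Q) ∨ (H → S))) = True
    (B ∧ Q) ∨ (H → S) = False
      B ∧ Q = False
      H → S = False
Both conjuncts True, so the formula holds.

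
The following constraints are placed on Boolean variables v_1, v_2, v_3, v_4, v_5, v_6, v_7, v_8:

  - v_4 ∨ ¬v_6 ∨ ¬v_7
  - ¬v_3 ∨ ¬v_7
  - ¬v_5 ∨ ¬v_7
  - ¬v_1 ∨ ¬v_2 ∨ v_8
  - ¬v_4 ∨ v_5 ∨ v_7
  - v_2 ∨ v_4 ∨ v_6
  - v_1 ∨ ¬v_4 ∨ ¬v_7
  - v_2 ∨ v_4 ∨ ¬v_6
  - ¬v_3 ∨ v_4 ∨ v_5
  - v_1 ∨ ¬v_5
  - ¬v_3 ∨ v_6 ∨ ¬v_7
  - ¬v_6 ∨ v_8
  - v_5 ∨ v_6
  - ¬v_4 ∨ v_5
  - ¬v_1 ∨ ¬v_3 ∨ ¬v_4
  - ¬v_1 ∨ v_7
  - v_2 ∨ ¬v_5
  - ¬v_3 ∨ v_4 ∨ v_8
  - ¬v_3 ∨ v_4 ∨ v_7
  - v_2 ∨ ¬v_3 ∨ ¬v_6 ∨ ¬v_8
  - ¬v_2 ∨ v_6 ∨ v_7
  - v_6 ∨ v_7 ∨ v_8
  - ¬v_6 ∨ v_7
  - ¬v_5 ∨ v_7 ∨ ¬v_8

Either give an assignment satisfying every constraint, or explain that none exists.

Case v_5 = True:
  (¬v_5 ∨ ¬v_7) forces v_7 = False.
  (v_1 ∨ ¬v_5) forces v_1 = True.
  Clause (¬v_1 ∨ v_7) is falsified — contradiction.
Case v_5 = False:
  (v_5 ∨ v_6) forces v_6 = True.
  (¬v_6 ∨ v_8) forces v_8 = True.
  (¬v_4 ∨ v_5) forces v_4 = False.
  (v_4 ∨ ¬v_6 ∨ ¬v_7) forces v_7 = False.
  Clause (¬v_6 ∨ v_7) is falsified — contradiction.
Both cases fail, so the formula is unsatisfiable.

The formula is unsatisfiable.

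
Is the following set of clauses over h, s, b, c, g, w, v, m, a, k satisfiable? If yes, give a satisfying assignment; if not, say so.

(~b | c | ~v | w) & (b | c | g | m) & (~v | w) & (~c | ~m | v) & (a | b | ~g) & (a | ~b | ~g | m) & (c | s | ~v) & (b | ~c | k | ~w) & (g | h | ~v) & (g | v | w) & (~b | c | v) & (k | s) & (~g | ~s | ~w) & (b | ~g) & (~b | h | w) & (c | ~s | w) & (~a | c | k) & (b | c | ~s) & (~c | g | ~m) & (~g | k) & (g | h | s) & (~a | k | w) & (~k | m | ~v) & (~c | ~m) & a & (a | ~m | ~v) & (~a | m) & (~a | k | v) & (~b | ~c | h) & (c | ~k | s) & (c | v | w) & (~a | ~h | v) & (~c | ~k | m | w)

Unit clause (a) forces a = True.
In (~a | m) only m is left, so m = True.
In (~c | ~m) only ~c is left, so c = False.
In (~a | c | k) only k is left, so k = True.
In (c | ~k | s) only s is left, so s = True.
In (c | ~s | w) only w is left, so w = True.
In (b | c | ~s) only b is left, so b = True.
In (~b | c | v) only v is left, so v = True.
In (~g | ~s | ~w) only ~g is left, so g = False.
In (g | h | ~v) only h is left, so h = True.
All clauses satisfied.

h = True, s = True, b = True, c = False, g = False, w = True, v = True, m = True, a = True, k = True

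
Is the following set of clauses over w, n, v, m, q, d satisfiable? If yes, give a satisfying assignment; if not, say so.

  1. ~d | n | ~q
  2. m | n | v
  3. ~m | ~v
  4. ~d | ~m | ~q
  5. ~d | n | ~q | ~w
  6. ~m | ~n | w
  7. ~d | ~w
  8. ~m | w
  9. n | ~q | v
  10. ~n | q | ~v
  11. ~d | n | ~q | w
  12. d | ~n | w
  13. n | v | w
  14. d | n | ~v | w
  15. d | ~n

Set w = True.
  then (~d | ~w) forces d = False.
  then (d | ~n) forces n = False.
Set v = False.
  then (m | n | v) forces m = True.
  then (n | ~q | v) forces q = False.
All clauses satisfied.

w = True; n = False; v = False; m = True; q = False; d = False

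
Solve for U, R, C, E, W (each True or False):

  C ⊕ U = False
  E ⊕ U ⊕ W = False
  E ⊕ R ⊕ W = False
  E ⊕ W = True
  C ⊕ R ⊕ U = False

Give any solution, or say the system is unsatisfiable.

Adding constraints 1, 3, 4, 5 mod 2: every variable appears an even number of times on the left, so the left side is 0.
But the right sides sum to 1 (mod 2). 0 ≠ 1 — the system is inconsistent.

UNSATISFIABLE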